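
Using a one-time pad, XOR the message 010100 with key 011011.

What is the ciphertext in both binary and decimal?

Step 1: Write out the XOR operation bit by bit:
  Message: 010100
  Key:     011011
  XOR:     001111
Step 2: Convert to decimal: 001111 = 15.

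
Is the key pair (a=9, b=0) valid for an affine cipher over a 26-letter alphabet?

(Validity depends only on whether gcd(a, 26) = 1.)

Step 1: Compute gcd(9, 26).
Step 2: gcd(9, 26) = 1.
Since gcd = 1, 9 is coprime with 26, so it is a valid key.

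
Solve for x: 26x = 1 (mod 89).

Step 1: We need x such that 26 * x = 1 (mod 89).
Step 2: Using the extended Euclidean algorithm or trial:
  26 * 24 = 624 = 7 * 89 + 1.
Step 3: Since 624 mod 89 = 1, the inverse is x = 24.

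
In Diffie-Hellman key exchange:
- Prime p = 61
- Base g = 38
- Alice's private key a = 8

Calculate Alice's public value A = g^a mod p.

Step 1: A = g^a mod p = 38^8 mod 61.
  38^1 mod 61 = 38
  38^2 mod 61 = (38 * 38) mod 61 = 41
  38^3 mod 61 = (41 * 38) mod 61 = 33
  38^4 mod 61 = (33 * 38) mod 61 = 34
  38^5 mod 61 = (34 * 38) mod 61 = 11
  38^6 mod 61 = (11 * 38) mod 61 = 52
  38^7 mod 61 = (52 * 38) mod 61 = 24
  38^8 mod 61 = (24 * 38) mod 61 = 58
Result: A = 58.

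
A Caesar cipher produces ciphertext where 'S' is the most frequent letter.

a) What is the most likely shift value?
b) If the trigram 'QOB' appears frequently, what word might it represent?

Step 1: In English, 'E' is the most frequent letter (12.7%).
Step 2: The most frequent ciphertext letter is 'S' (position 18).
Step 3: Shift = (18 - 4) mod 26 = 14.
Step 4: Decrypt 'QOB' by shifting back 14:
  Q -> C
  O -> A
  B -> N
Step 5: 'QOB' decrypts to 'CAN'.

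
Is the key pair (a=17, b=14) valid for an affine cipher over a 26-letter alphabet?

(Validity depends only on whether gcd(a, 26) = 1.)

Step 1: Compute gcd(17, 26).
Step 2: gcd(17, 26) = 1.
Since gcd = 1, 17 is coprime with 26, so it is a valid key.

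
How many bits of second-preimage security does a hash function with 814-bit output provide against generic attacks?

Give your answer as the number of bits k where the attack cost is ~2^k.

Step 1: The hash has a 814-bit output.
Step 2: Second-preimage resistance means: given a specific input x, it should be infeasible to find a different y with h(y) = h(x).
With a 814-bit output, a generic search for a second preimage costs about 2^814 evaluations (each trial matches the fixed target with probability 2^-814).
Step 3: Security level = 814 bits.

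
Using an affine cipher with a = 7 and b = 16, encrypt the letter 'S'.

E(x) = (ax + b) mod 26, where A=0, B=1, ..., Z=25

Step 1: Convert 'S' to number: x = 18.
Step 2: E(18) = (7 * 18 + 16) mod 26 = 142 mod 26 = 12.
Step 3: Convert 12 back to letter: M.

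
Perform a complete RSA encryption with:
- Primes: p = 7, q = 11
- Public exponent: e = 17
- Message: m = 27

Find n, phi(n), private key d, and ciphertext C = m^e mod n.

Step 1: n = 7 * 11 = 77.
Step 2: phi(n) = (7-1)(11-1) = 6 * 10 = 60.
Step 3: Find d = 17^(-1) mod 60 = 53.
  Verify: 17 * 53 = 901 = 1 (mod 60).
Step 4: C = 27^17 mod 77 = 69.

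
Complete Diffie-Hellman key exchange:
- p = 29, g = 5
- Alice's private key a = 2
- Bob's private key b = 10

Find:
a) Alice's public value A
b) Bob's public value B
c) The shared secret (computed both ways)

Step 1: A = g^a mod p = 5^2 mod 29 = 25.
Step 2: B = g^b mod p = 5^10 mod 29 = 20.
Step 3: Alice computes s = B^a mod p = 20^2 mod 29 = 23.
Step 4: Bob computes s = A^b mod p = 25^10 mod 29 = 23.
Both sides agree: shared secret = 23.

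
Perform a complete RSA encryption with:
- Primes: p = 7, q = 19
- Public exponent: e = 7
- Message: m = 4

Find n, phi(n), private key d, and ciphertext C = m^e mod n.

Step 1: n = 7 * 19 = 133.
Step 2: phi(n) = (7-1)(19-1) = 6 * 18 = 108.
Step 3: Find d = 7^(-1) mod 108 = 31.
  Verify: 7 * 31 = 217 = 1 (mod 108).
Step 4: C = 4^7 mod 133 = 25.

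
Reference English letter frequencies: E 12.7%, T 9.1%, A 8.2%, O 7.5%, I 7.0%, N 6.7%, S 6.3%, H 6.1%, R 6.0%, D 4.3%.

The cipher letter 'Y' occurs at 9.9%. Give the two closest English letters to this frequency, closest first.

Step 1: Observed frequency of 'Y' is 9.9%.
Step 2: Compute distances to each reference frequency and sort:
  T (9.1%): difference = 0.8% <-- BEST
  A (8.2%): difference = 1.7% <-- RUNNER-UP
  O (7.5%): difference = 2.4%
  E (12.7%): difference = 2.8%
  I (7.0%): difference = 2.9%
Step 3: Most likely is 'T' (9.1%, diff 0.8%); second most likely is 'A' (8.2%, diff 1.7%).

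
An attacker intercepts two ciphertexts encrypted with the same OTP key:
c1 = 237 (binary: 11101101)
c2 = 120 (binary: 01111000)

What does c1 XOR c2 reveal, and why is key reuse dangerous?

Step 1: c1 XOR c2 = (m1 XOR k) XOR (m2 XOR k).
Step 2: By XOR associativity/commutativity: = m1 XOR m2 XOR k XOR k = m1 XOR m2.
Step 3: 11101101 XOR 01111000 = 10010101 = 149.
Step 4: The key cancels out! An attacker learns m1 XOR m2 = 149, revealing the relationship between plaintexts.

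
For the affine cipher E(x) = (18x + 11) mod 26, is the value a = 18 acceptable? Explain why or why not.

Step 1: Compute gcd(18, 26).
Step 2: gcd(18, 26) = 2.
Since gcd = 2 != 1, 18 shares a common factor with 26, so it cannot be used.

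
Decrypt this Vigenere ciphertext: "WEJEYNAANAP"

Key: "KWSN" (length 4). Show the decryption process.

Step 1: Key 'KWSN' has length 4. Extended key: KWSNKWSNKWS
Step 2: Decrypt each position:
  W(22) - K(10) = 12 = M
  E(4) - W(22) = 8 = I
  J(9) - S(18) = 17 = R
  E(4) - N(13) = 17 = R
  Y(24) - K(10) = 14 = O
  N(13) - W(22) = 17 = R
  A(0) - S(18) = 8 = I
  A(0) - N(13) = 13 = N
  N(13) - K(10) = 3 = D
  A(0) - W(22) = 4 = E
  P(15) - S(18) = 23 = X
Plaintext: MIRRORINDEX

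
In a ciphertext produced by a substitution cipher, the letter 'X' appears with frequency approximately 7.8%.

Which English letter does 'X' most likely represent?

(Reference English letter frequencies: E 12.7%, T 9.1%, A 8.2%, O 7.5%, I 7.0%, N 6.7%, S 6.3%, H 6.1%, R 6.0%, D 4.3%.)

Step 1: The observed frequency is 7.8%.
Step 2: Compare with English frequencies:
  E: 12.7% (difference: 4.9%)
  T: 9.1% (difference: 1.3%)
  A: 8.2% (difference: 0.4%)
  O: 7.5% (difference: 0.3%) <-- closest
  I: 7.0% (difference: 0.8%)
  N: 6.7% (difference: 1.1%)
  S: 6.3% (difference: 1.5%)
  H: 6.1% (difference: 1.7%)
  R: 6.0% (difference: 1.8%)
  D: 4.3% (difference: 3.5%)
Step 3: 'X' most likely represents 'O' (frequency 7.5%).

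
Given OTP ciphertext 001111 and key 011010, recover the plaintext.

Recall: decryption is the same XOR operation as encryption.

Step 1: XOR ciphertext with key:
  Ciphertext: 001111
  Key:        011010
  XOR:        010101
Step 2: Plaintext = 010101 = 21 in decimal.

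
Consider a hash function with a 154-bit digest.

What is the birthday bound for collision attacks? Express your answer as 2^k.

Step 1: The birthday paradox gives collision probability ~50% after sqrt(2^n) = 2^(n/2) hashes.
Step 2: For 154-bit output: 2^(154/2) = 2^77.
Step 3: Approximately 2^77 hash computations needed.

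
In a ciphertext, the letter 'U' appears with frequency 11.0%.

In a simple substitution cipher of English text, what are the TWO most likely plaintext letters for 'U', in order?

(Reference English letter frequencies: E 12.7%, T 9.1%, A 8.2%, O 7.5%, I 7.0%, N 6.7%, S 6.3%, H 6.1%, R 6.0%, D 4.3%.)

Step 1: Observed frequency of 'U' is 11.0%.
Step 2: Compute distances to each reference frequency and sort:
  E (12.7%): difference = 1.7% <-- BEST
  T (9.1%): difference = 1.9% <-- RUNNER-UP
  A (8.2%): difference = 2.8%
  O (7.5%): difference = 3.5%
  I (7.0%): difference = 4.0%
Step 3: Most likely is 'E' (12.7%, diff 1.7%); second most likely is 'T' (9.1%, diff 1.9%).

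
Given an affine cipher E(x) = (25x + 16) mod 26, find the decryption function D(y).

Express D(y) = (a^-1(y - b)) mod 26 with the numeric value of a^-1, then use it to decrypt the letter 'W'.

Step 1: Find a^-1, the modular inverse of 25 mod 26.
Step 2: We need 25 * a^-1 = 1 (mod 26).
Step 3: 25 * 25 = 625 = 24 * 26 + 1, so a^-1 = 25.
Step 4: D(y) = 25(y - 16) mod 26.
Step 5: Apply to 'W' (y = 22): D(22) = 25 * (22 - 16) mod 26 = 25 * 6 mod 26 = 20 -> 'U'.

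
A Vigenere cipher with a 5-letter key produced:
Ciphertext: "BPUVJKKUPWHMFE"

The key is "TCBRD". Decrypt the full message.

Step 1: Key 'TCBRD' has length 5. Extended key: TCBRDTCBRDTCBR
Step 2: Decrypt each position:
  B(1) - T(19) = 8 = I
  P(15) - C(2) = 13 = N
  U(20) - B(1) = 19 = T
  V(21) - R(17) = 4 = E
  J(9) - D(3) = 6 = G
  K(10) - T(19) = 17 = R
  K(10) - C(2) = 8 = I
  U(20) - B(1) = 19 = T
  P(15) - R(17) = 24 = Y
  W(22) - D(3) = 19 = T
  H(7) - T(19) = 14 = O
  M(12) - C(2) = 10 = K
  F(5) - B(1) = 4 = E
  E(4) - R(17) = 13 = N
Plaintext: INTEGRITYTOKEN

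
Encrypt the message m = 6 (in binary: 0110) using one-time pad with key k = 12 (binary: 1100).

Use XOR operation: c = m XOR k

Step 1: Write out the XOR operation bit by bit:
  Message: 0110
  Key:     1100
  XOR:     1010
Step 2: Convert to decimal: 1010 = 10.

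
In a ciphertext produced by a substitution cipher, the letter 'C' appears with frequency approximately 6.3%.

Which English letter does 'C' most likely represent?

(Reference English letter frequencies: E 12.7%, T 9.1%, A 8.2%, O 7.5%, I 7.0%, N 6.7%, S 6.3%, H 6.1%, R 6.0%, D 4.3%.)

Step 1: The observed frequency is 6.3%.
Step 2: Compare with English frequencies:
  E: 12.7% (difference: 6.4%)
  T: 9.1% (difference: 2.8%)
  A: 8.2% (difference: 1.9%)
  O: 7.5% (difference: 1.2%)
  I: 7.0% (difference: 0.7%)
  N: 6.7% (difference: 0.4%)
  S: 6.3% (difference: 0.0%) <-- closest
  H: 6.1% (difference: 0.2%)
  R: 6.0% (difference: 0.3%)
  D: 4.3% (difference: 2.0%)
Step 3: 'C' most likely represents 'S' (frequency 6.3%).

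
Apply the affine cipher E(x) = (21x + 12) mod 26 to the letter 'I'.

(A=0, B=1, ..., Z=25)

Step 1: Convert 'I' to number: x = 8.
Step 2: E(8) = (21 * 8 + 12) mod 26 = 180 mod 26 = 24.
Step 3: Convert 24 back to letter: Y.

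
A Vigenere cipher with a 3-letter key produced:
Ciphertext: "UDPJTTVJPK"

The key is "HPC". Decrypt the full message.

Step 1: Key 'HPC' has length 3. Extended key: HPCHPCHPCH
Step 2: Decrypt each position:
  U(20) - H(7) = 13 = N
  D(3) - P(15) = 14 = O
  P(15) - C(2) = 13 = N
  J(9) - H(7) = 2 = C
  T(19) - P(15) = 4 = E
  T(19) - C(2) = 17 = R
  V(21) - H(7) = 14 = O
  J(9) - P(15) = 20 = U
  P(15) - C(2) = 13 = N
  K(10) - H(7) = 3 = D
Plaintext: NONCEROUND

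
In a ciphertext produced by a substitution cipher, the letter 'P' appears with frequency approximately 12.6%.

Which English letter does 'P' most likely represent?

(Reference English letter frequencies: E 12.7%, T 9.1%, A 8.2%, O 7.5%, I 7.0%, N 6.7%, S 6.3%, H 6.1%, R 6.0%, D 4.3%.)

Step 1: The observed frequency is 12.6%.
Step 2: Compare with English frequencies:
  E: 12.7% (difference: 0.1%) <-- closest
  T: 9.1% (difference: 3.5%)
  A: 8.2% (difference: 4.4%)
  O: 7.5% (difference: 5.1%)
  I: 7.0% (difference: 5.6%)
  N: 6.7% (difference: 5.9%)
  S: 6.3% (difference: 6.3%)
  H: 6.1% (difference: 6.5%)
  R: 6.0% (difference: 6.6%)
  D: 4.3% (difference: 8.3%)
Step 3: 'P' most likely represents 'E' (frequency 12.7%).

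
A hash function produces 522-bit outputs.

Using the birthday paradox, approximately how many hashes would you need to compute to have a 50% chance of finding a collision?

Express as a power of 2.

Step 1: The birthday paradox gives collision probability ~50% after sqrt(2^n) = 2^(n/2) hashes.
Step 2: For 522-bit output: 2^(522/2) = 2^261.
Step 3: Approximately 2^261 hash computations needed.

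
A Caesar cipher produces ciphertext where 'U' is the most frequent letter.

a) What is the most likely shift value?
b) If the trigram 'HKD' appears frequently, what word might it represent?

Step 1: In English, 'E' is the most frequent letter (12.7%).
Step 2: The most frequent ciphertext letter is 'U' (position 20).
Step 3: Shift = (20 - 4) mod 26 = 16.
Step 4: Decrypt 'HKD' by shifting back 16:
  H -> R
  K -> U
  D -> N
Step 5: 'HKD' decrypts to 'RUN'.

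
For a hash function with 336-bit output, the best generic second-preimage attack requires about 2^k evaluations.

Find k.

Step 1: The hash has a 336-bit output.
Step 2: Second-preimage resistance means: given a specific input x, it should be infeasible to find a different y with h(y) = h(x).
With a 336-bit output, a generic search for a second preimage costs about 2^336 evaluations (each trial matches the fixed target with probability 2^-336).
Step 3: Security level = 336 bits.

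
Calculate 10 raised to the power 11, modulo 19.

Step 1: Compute 10^11 mod 19 step by step, reducing modulo 19 at each step.
  10^1 mod 19 = 10
  10^2 mod 19 = (10 * 10) mod 19 = 5
  10^3 mod 19 = (5 * 10) mod 19 = 12
  10^4 mod 19 = (12 * 10) mod 19 = 6
  10^5 mod 19 = (6 * 10) mod 19 = 3
  10^6 mod 19 = (3 * 10) mod 19 = 11
  10^7 mod 19 = (11 * 10) mod 19 = 15
  10^8 mod 19 = (15 * 10) mod 19 = 17
  10^9 mod 19 = (17 * 10) mod 19 = 18
  10^10 mod 19 = (18 * 10) mod 19 = 9
  10^11 mod 19 = (9 * 10) mod 19 = 14
Step 2: Result = 14.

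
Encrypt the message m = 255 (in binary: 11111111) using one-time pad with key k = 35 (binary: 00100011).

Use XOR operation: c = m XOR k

Step 1: Write out the XOR operation bit by bit:
  Message: 11111111
  Key:     00100011
  XOR:     11011100
Step 2: Convert to decimal: 11011100 = 220.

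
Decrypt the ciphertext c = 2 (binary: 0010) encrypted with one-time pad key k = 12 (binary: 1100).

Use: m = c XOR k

Step 1: XOR ciphertext with key:
  Ciphertext: 0010
  Key:        1100
  XOR:        1110
Step 2: Plaintext = 1110 = 14 in decimal.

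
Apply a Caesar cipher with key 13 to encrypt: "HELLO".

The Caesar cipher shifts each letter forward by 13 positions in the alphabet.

Step 1: For each letter, shift forward by 13 positions (mod 26).
  H (position 7) -> position (7+13) mod 26 = 20 -> U
  E (position 4) -> position (4+13) mod 26 = 17 -> R
  L (position 11) -> position (11+13) mod 26 = 24 -> Y
  L (position 11) -> position (11+13) mod 26 = 24 -> Y
  O (position 14) -> position (14+13) mod 26 = 1 -> B
Result: URYYB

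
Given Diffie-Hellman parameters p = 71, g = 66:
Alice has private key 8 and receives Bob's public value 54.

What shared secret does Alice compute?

Step 1: s = B^a mod p = 54^8 mod 71.
  54^1 mod 71 = 54
  54^2 mod 71 = (54 * 54) mod 71 = 5
  54^3 mod 71 = (5 * 54) mod 71 = 57
  54^4 mod 71 = (57 * 54) mod 71 = 25
  54^5 mod 71 = (25 * 54) mod 71 = 1
  54^6 mod 71 = (1 * 54) mod 71 = 54
  54^7 mod 71 = (54 * 54) mod 71 = 5
  54^8 mod 71 = (5 * 54) mod 71 = 57
Result: shared secret = 57.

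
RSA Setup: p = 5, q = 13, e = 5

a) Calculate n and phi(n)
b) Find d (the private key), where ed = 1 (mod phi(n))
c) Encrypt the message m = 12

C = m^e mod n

Step 1: n = 5 * 13 = 65.
Step 2: phi(n) = (5-1)(13-1) = 4 * 12 = 48.
Step 3: Find d = 5^(-1) mod 48 = 29.
  Verify: 5 * 29 = 145 = 1 (mod 48).
Step 4: C = 12^5 mod 65 = 12.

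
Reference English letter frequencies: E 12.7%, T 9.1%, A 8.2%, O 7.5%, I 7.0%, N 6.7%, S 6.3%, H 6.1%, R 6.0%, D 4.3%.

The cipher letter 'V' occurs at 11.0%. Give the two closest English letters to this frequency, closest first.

Step 1: Observed frequency of 'V' is 11.0%.
Step 2: Compute distances to each reference frequency and sort:
  E (12.7%): difference = 1.7% <-- BEST
  T (9.1%): difference = 1.9% <-- RUNNER-UP
  A (8.2%): difference = 2.8%
  O (7.5%): difference = 3.5%
  I (7.0%): difference = 4.0%
Step 3: Most likely is 'E' (12.7%, diff 1.7%); second most likely is 'T' (9.1%, diff 1.9%).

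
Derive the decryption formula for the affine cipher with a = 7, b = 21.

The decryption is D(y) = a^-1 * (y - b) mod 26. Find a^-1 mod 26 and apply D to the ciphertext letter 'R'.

Step 1: Find a^-1, the modular inverse of 7 mod 26.
Step 2: We need 7 * a^-1 = 1 (mod 26).
Step 3: 7 * 15 = 105 = 4 * 26 + 1, so a^-1 = 15.
Step 4: D(y) = 15(y - 21) mod 26.
Step 5: Apply to 'R' (y = 17): D(17) = 15 * (17 - 21) mod 26 = 15 * -4 mod 26 = 18 -> 'S'.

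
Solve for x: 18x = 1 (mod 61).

Step 1: We need x such that 18 * x = 1 (mod 61).
Step 2: Using the extended Euclidean algorithm or trial:
  18 * 17 = 306 = 5 * 61 + 1.
Step 3: Since 306 mod 61 = 1, the inverse is x = 17.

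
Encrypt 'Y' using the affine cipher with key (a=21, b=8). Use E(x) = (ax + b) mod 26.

Step 1: Convert 'Y' to number: x = 24.
Step 2: E(24) = (21 * 24 + 8) mod 26 = 512 mod 26 = 18.
Step 3: Convert 18 back to letter: S.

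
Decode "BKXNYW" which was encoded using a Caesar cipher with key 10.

Step 1: Reverse the shift by subtracting 10 from each letter position.
  B (position 1) -> position (1-10) mod 26 = 17 -> R
  K (position 10) -> position (10-10) mod 26 = 0 -> A
  X (position 23) -> position (23-10) mod 26 = 13 -> N
  N (position 13) -> position (13-10) mod 26 = 3 -> D
  Y (position 24) -> position (24-10) mod 26 = 14 -> O
  W (position 22) -> position (22-10) mod 26 = 12 -> M
Decrypted message: RANDOM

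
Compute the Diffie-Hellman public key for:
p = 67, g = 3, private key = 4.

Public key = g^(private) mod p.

Step 1: A = g^a mod p = 3^4 mod 67.
  3^1 mod 67 = 3
  3^2 mod 67 = (3 * 3) mod 67 = 9
  3^3 mod 67 = (9 * 3) mod 67 = 27
  3^4 mod 67 = (27 * 3) mod 67 = 14
Result: A = 14.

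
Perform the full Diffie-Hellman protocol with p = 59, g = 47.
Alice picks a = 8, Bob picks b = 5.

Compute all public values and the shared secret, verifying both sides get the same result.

Step 1: A = g^a mod p = 47^8 mod 59 = 21.
Step 2: B = g^b mod p = 47^5 mod 59 = 30.
Step 3: Alice computes s = B^a mod p = 30^8 mod 59 = 3.
Step 4: Bob computes s = A^b mod p = 21^5 mod 59 = 3.
Both sides agree: shared secret = 3.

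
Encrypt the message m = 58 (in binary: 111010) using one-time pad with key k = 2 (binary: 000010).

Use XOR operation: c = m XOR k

Step 1: Write out the XOR operation bit by bit:
  Message: 111010
  Key:     000010
  XOR:     111000
Step 2: Convert to decimal: 111000 = 56.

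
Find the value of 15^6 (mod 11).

Step 1: Compute 15^6 mod 11 step by step, reducing modulo 11 at each step.
  15^1 mod 11 = 4
  15^2 mod 11 = (4 * 15) mod 11 = 5
  15^3 mod 11 = (5 * 15) mod 11 = 9
  15^4 mod 11 = (9 * 15) mod 11 = 3
  15^5 mod 11 = (3 * 15) mod 11 = 1
  15^6 mod 11 = (1 * 15) mod 11 = 4
Step 2: Result = 4.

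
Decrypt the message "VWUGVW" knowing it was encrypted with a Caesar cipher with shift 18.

Step 1: Reverse the shift by subtracting 18 from each letter position.
  V (position 21) -> position (21-18) mod 26 = 3 -> D
  W (position 22) -> position (22-18) mod 26 = 4 -> E
  U (position 20) -> position (20-18) mod 26 = 2 -> C
  G (position 6) -> position (6-18) mod 26 = 14 -> O
  V (position 21) -> position (21-18) mod 26 = 3 -> D
  W (position 22) -> position (22-18) mod 26 = 4 -> E
Decrypted message: DECODE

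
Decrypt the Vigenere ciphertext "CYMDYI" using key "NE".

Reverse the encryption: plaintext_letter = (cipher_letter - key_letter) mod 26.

Step 1: Extend key: NENENE
Step 2: Decrypt each letter (c - k) mod 26:
  C(2) - N(13) = (2-13) mod 26 = 15 = P
  Y(24) - E(4) = (24-4) mod 26 = 20 = U
  M(12) - N(13) = (12-13) mod 26 = 25 = Z
  D(3) - E(4) = (3-4) mod 26 = 25 = Z
  Y(24) - N(13) = (24-13) mod 26 = 11 = L
  I(8) - E(4) = (8-4) mod 26 = 4 = E
Plaintext: PUZZLE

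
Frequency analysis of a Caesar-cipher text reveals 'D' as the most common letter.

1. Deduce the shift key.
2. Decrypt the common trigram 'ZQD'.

Step 1: In English, 'E' is the most frequent letter (12.7%).
Step 2: The most frequent ciphertext letter is 'D' (position 3).
Step 3: Shift = (3 - 4) mod 26 = 25.
Step 4: Decrypt 'ZQD' by shifting back 25:
  Z -> A
  Q -> R
  D -> E
Step 5: 'ZQD' decrypts to 'ARE'.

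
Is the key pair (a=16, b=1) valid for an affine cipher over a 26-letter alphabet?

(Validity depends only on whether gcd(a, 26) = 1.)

Step 1: Compute gcd(16, 26).
Step 2: gcd(16, 26) = 2.
Since gcd = 2 != 1, 16 shares a common factor with 26, so it cannot be used.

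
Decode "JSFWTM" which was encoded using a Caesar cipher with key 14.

Step 1: Reverse the shift by subtracting 14 from each letter position.
  J (position 9) -> position (9-14) mod 26 = 21 -> V
  S (position 18) -> position (18-14) mod 26 = 4 -> E
  F (position 5) -> position (5-14) mod 26 = 17 -> R
  W (position 22) -> position (22-14) mod 26 = 8 -> I
  T (position 19) -> position (19-14) mod 26 = 5 -> F
  M (position 12) -> position (12-14) mod 26 = 24 -> Y
Decrypted message: VERIFY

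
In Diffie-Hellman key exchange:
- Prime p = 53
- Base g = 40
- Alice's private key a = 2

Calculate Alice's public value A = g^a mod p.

Step 1: A = g^a mod p = 40^2 mod 53.
  40^1 mod 53 = 40
  40^2 mod 53 = (40 * 40) mod 53 = 10
Result: A = 10.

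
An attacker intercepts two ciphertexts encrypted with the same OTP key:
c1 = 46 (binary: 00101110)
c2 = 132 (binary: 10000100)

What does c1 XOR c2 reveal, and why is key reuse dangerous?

Step 1: c1 XOR c2 = (m1 XOR k) XOR (m2 XOR k).
Step 2: By XOR associativity/commutativity: = m1 XOR m2 XOR k XOR k = m1 XOR m2.
Step 3: 00101110 XOR 10000100 = 10101010 = 170.
Step 4: The key cancels out! An attacker learns m1 XOR m2 = 170, revealing the relationship between plaintexts.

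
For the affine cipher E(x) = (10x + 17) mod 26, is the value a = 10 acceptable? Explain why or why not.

Step 1: Compute gcd(10, 26).
Step 2: gcd(10, 26) = 2.
Since gcd = 2 != 1, 10 shares a common factor with 26, so it cannot be used.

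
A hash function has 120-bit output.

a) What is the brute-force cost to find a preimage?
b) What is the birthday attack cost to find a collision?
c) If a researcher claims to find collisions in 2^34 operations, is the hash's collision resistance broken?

Step 1: Preimage resistance requires brute-force of 2^120 operations.
Step 2: Collision resistance (birthday bound) = 2^(120/2) = 2^60.
Step 3: The claimed attack costs 2^34 operations.
Step 4: Since 2^34 < 2^60, the claimed attack beats the generic birthday bound, so collision resistance is broken.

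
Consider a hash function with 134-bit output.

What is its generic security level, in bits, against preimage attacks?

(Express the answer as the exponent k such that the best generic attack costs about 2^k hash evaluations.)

Step 1: The hash has a 134-bit output.
Step 2: Preimage resistance means: given a digest h(x), it should be infeasible to find any input that hashes to it.
With a 134-bit output there are 2^134 possible digests, so a generic brute-force preimage search costs about 2^134 evaluations.
Step 3: Security level = 134 bits.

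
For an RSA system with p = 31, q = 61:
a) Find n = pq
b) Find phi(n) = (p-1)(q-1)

Step 1: n = p * q = 31 * 61 = 1891.
Step 2: phi(n) = (p-1)(q-1) = 30 * 60 = 1800.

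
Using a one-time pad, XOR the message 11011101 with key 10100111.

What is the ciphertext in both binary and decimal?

Step 1: Write out the XOR operation bit by bit:
  Message: 11011101
  Key:     10100111
  XOR:     01111010
Step 2: Convert to decimal: 01111010 = 122.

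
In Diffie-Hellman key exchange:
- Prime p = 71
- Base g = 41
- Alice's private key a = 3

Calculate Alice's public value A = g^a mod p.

Step 1: A = g^a mod p = 41^3 mod 71.
  41^1 mod 71 = 41
  41^2 mod 71 = (41 * 41) mod 71 = 48
  41^3 mod 71 = (48 * 41) mod 71 = 51
Result: A = 51.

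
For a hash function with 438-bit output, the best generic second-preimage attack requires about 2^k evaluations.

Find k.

Step 1: The hash has a 438-bit output.
Step 2: Second-preimage resistance means: given a specific input x, it should be infeasible to find a different y with h(y) = h(x).
With a 438-bit output, a generic search for a second preimage costs about 2^438 evaluations (each trial matches the fixed target with probability 2^-438).
Step 3: Security level = 438 bits.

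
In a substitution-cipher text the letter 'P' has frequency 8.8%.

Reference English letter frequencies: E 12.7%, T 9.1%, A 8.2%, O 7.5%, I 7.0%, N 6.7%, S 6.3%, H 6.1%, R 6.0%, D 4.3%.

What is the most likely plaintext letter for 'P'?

Step 1: The observed frequency is 8.8%.
Step 2: Compare with English frequencies:
  E: 12.7% (difference: 3.9%)
  T: 9.1% (difference: 0.3%) <-- closest
  A: 8.2% (difference: 0.6%)
  O: 7.5% (difference: 1.3%)
  I: 7.0% (difference: 1.8%)
  N: 6.7% (difference: 2.1%)
  S: 6.3% (difference: 2.5%)
  H: 6.1% (difference: 2.7%)
  R: 6.0% (difference: 2.8%)
  D: 4.3% (difference: 4.5%)
Step 3: 'P' most likely represents 'T' (frequency 9.1%).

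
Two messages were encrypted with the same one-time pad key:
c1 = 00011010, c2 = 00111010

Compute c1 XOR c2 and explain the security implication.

Step 1: c1 XOR c2 = (m1 XOR k) XOR (m2 XOR k).
Step 2: By XOR associativity/commutativity: = m1 XOR m2 XOR k XOR k = m1 XOR m2.
Step 3: 00011010 XOR 00111010 = 00100000 = 32.
Step 4: The key cancels out! An attacker learns m1 XOR m2 = 32, revealing the relationship between plaintexts.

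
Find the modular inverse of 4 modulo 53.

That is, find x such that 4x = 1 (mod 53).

Step 1: We need x such that 4 * x = 1 (mod 53).
Step 2: Using the extended Euclidean algorithm or trial:
  4 * 40 = 160 = 3 * 53 + 1.
Step 3: Since 160 mod 53 = 1, the inverse is x = 40.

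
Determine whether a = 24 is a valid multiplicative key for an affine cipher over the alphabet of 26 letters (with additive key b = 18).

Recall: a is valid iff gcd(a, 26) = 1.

Step 1: Compute gcd(24, 26).
Step 2: gcd(24, 26) = 2.
Since gcd = 2 != 1, 24 shares a common factor with 26, so it cannot be used.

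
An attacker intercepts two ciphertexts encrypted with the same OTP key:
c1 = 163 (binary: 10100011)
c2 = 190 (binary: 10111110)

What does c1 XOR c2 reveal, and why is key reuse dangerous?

Step 1: c1 XOR c2 = (m1 XOR k) XOR (m2 XOR k).
Step 2: By XOR associativity/commutativity: = m1 XOR m2 XOR k XOR k = m1 XOR m2.
Step 3: 10100011 XOR 10111110 = 00011101 = 29.
Step 4: The key cancels out! An attacker learns m1 XOR m2 = 29, revealing the relationship between plaintexts.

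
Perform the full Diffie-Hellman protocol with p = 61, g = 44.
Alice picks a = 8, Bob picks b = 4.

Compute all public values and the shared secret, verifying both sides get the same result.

Step 1: A = g^a mod p = 44^8 mod 61 = 22.
Step 2: B = g^b mod p = 44^4 mod 61 = 12.
Step 3: Alice computes s = B^a mod p = 12^8 mod 61 = 16.
Step 4: Bob computes s = A^b mod p = 22^4 mod 61 = 16.
Both sides agree: shared secret = 16.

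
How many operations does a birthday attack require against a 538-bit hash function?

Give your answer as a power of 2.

Step 1: The birthday paradox gives collision probability ~50% after sqrt(2^n) = 2^(n/2) hashes.
Step 2: For 538-bit output: 2^(538/2) = 2^269.
Step 3: Approximately 2^269 hash computations needed.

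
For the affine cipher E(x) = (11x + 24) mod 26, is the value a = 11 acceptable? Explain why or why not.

Step 1: Compute gcd(11, 26).
Step 2: gcd(11, 26) = 1.
Since gcd = 1, 11 is coprime with 26, so it is a valid key.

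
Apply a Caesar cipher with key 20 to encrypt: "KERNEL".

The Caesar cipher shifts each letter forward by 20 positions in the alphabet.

Step 1: For each letter, shift forward by 20 positions (mod 26).
  K (position 10) -> position (10+20) mod 26 = 4 -> E
  E (position 4) -> position (4+20) mod 26 = 24 -> Y
  R (position 17) -> position (17+20) mod 26 = 11 -> L
  N (position 13) -> position (13+20) mod 26 = 7 -> H
  E (position 4) -> position (4+20) mod 26 = 24 -> Y
  L (position 11) -> position (11+20) mod 26 = 5 -> F
Result: EYLHYF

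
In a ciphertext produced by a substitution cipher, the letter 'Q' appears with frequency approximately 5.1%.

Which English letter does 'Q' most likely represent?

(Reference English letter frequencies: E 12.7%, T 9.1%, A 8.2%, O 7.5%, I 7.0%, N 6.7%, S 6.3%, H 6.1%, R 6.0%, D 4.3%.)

Step 1: The observed frequency is 5.1%.
Step 2: Compare with English frequencies:
  E: 12.7% (difference: 7.6%)
  T: 9.1% (difference: 4.0%)
  A: 8.2% (difference: 3.1%)
  O: 7.5% (difference: 2.4%)
  I: 7.0% (difference: 1.9%)
  N: 6.7% (difference: 1.6%)
  S: 6.3% (difference: 1.2%)
  H: 6.1% (difference: 1.0%)
  R: 6.0% (difference: 0.9%)
  D: 4.3% (difference: 0.8%) <-- closest
Step 3: 'Q' most likely represents 'D' (frequency 4.3%).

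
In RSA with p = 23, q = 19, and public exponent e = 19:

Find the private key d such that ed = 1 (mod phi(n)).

Step 1: n = 23 * 19 = 437.
Step 2: phi(n) = 22 * 18 = 396.
Step 3: Find d such that 19 * d = 1 (mod 396).
Step 4: d = 19^(-1) mod 396 = 271.
Verification: 19 * 271 = 5149 = 13 * 396 + 1.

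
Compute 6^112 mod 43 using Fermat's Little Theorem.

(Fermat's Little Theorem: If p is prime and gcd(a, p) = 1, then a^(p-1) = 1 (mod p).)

Step 1: Since 43 is prime, by Fermat's Little Theorem: 6^42 = 1 (mod 43).
Step 2: Reduce exponent: 112 mod 42 = 28.
Step 3: So 6^112 = 6^28 (mod 43).
Step 4: 6^28 mod 43 = 6.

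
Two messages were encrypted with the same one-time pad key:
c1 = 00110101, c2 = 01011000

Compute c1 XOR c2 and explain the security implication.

Step 1: c1 XOR c2 = (m1 XOR k) XOR (m2 XOR k).
Step 2: By XOR associativity/commutativity: = m1 XOR m2 XOR k XOR k = m1 XOR m2.
Step 3: 00110101 XOR 01011000 = 01101101 = 109.
Step 4: The key cancels out! An attacker learns m1 XOR m2 = 109, revealing the relationship between plaintexts.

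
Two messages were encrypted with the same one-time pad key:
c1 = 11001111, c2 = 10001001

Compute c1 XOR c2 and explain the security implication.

Step 1: c1 XOR c2 = (m1 XOR k) XOR (m2 XOR k).
Step 2: By XOR associativity/commutativity: = m1 XOR m2 XOR k XOR k = m1 XOR m2.
Step 3: 11001111 XOR 10001001 = 01000110 = 70.
Step 4: The key cancels out! An attacker learns m1 XOR m2 = 70, revealing the relationship between plaintexts.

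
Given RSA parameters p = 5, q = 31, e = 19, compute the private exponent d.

Step 1: n = 5 * 31 = 155.
Step 2: phi(n) = 4 * 30 = 120.
Step 3: Find d such that 19 * d = 1 (mod 120).
Step 4: d = 19^(-1) mod 120 = 19.
Verification: 19 * 19 = 361 = 3 * 120 + 1.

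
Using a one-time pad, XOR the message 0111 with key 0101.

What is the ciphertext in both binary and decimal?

Step 1: Write out the XOR operation bit by bit:
  Message: 0111
  Key:     0101
  XOR:     0010
Step 2: Convert to decimal: 0010 = 2.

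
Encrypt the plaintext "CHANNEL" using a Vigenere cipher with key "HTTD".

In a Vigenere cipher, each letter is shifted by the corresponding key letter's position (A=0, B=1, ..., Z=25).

Step 1: Repeat key to match plaintext length:
  Plaintext: CHANNEL
  Key:       HTTDHTT
Step 2: Encrypt each letter:
  C(2) + H(7) = (2+7) mod 26 = 9 = J
  H(7) + T(19) = (7+19) mod 26 = 0 = A
  A(0) + T(19) = (0+19) mod 26 = 19 = T
  N(13) + D(3) = (13+3) mod 26 = 16 = Q
  N(13) + H(7) = (13+7) mod 26 = 20 = U
  E(4) + T(19) = (4+19) mod 26 = 23 = X
  L(11) + T(19) = (11+19) mod 26 = 4 = E
Ciphertext: JATQUXE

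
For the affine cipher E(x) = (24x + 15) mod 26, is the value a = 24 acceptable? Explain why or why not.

Step 1: Compute gcd(24, 26).
Step 2: gcd(24, 26) = 2.
Since gcd = 2 != 1, 24 shares a common factor with 26, so it cannot be used.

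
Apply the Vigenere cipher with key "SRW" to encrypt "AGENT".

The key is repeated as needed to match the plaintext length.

Step 1: Repeat key to match plaintext length:
  Plaintext: AGENT
  Key:       SRWSR
Step 2: Encrypt each letter:
  A(0) + S(18) = (0+18) mod 26 = 18 = S
  G(6) + R(17) = (6+17) mod 26 = 23 = X
  E(4) + W(22) = (4+22) mod 26 = 0 = A
  N(13) + S(18) = (13+18) mod 26 = 5 = F
  T(19) + R(17) = (19+17) mod 26 = 10 = K
Ciphertext: SXAFK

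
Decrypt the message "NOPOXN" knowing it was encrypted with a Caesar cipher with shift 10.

Step 1: Reverse the shift by subtracting 10 from each letter position.
  N (position 13) -> position (13-10) mod 26 = 3 -> D
  O (position 14) -> position (14-10) mod 26 = 4 -> E
  P (position 15) -> position (15-10) mod 26 = 5 -> F
  O (position 14) -> position (14-10) mod 26 = 4 -> E
  X (position 23) -> position (23-10) mod 26 = 13 -> N
  N (position 13) -> position (13-10) mod 26 = 3 -> D
Decrypted message: DEFEND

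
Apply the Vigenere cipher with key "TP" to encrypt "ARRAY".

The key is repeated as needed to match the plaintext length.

Step 1: Repeat key to match plaintext length:
  Plaintext: ARRAY
  Key:       TPTPT
Step 2: Encrypt each letter:
  A(0) + T(19) = (0+19) mod 26 = 19 = T
  R(17) + P(15) = (17+15) mod 26 = 6 = G
  R(17) + T(19) = (17+19) mod 26 = 10 = K
  A(0) + P(15) = (0+15) mod 26 = 15 = P
  Y(24) + T(19) = (24+19) mod 26 = 17 = R
Ciphertext: TGKPR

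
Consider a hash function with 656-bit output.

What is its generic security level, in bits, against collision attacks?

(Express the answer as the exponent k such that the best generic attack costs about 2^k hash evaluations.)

Step 1: The hash has a 656-bit output.
Step 2: Collision resistance means it should be infeasible to find any x != y with h(x) = h(y).
By the birthday bound, a generic collision search succeeds after about sqrt(2^656) = 2^(656/2) = 2^328 evaluations.
Step 3: Security level = 328 bits.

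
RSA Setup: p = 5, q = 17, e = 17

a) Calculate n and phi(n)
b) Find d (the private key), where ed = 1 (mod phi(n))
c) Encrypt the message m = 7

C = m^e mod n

Step 1: n = 5 * 17 = 85.
Step 2: phi(n) = (5-1)(17-1) = 4 * 16 = 64.
Step 3: Find d = 17^(-1) mod 64 = 49.
  Verify: 17 * 49 = 833 = 1 (mod 64).
Step 4: C = 7^17 mod 85 = 7.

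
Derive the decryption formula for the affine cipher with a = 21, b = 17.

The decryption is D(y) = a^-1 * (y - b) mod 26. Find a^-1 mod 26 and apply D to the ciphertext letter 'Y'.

Step 1: Find a^-1, the modular inverse of 21 mod 26.
Step 2: We need 21 * a^-1 = 1 (mod 26).
Step 3: 21 * 5 = 105 = 4 * 26 + 1, so a^-1 = 5.
Step 4: D(y) = 5(y - 17) mod 26.
Step 5: Apply to 'Y' (y = 24): D(24) = 5 * (24 - 17) mod 26 = 5 * 7 mod 26 = 9 -> 'J'.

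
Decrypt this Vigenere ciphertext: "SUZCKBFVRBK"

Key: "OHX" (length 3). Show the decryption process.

Step 1: Key 'OHX' has length 3. Extended key: OHXOHXOHXOH
Step 2: Decrypt each position:
  S(18) - O(14) = 4 = E
  U(20) - H(7) = 13 = N
  Z(25) - X(23) = 2 = C
  C(2) - O(14) = 14 = O
  K(10) - H(7) = 3 = D
  B(1) - X(23) = 4 = E
  F(5) - O(14) = 17 = R
  V(21) - H(7) = 14 = O
  R(17) - X(23) = 20 = U
  B(1) - O(14) = 13 = N
  K(10) - H(7) = 3 = D
Plaintext: ENCODEROUND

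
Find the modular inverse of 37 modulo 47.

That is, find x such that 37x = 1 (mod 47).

Step 1: We need x such that 37 * x = 1 (mod 47).
Step 2: Using the extended Euclidean algorithm or trial:
  37 * 14 = 518 = 11 * 47 + 1.
Step 3: Since 518 mod 47 = 1, the inverse is x = 14.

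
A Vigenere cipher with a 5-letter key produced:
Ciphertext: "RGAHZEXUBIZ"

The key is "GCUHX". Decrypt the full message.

Step 1: Key 'GCUHX' has length 5. Extended key: GCUHXGCUHXG
Step 2: Decrypt each position:
  R(17) - G(6) = 11 = L
  G(6) - C(2) = 4 = E
  A(0) - U(20) = 6 = G
  H(7) - H(7) = 0 = A
  Z(25) - X(23) = 2 = C
  E(4) - G(6) = 24 = Y
  X(23) - C(2) = 21 = V
  U(20) - U(20) = 0 = A
  B(1) - H(7) = 20 = U
  I(8) - X(23) = 11 = L
  Z(25) - G(6) = 19 = T
Plaintext: LEGACYVAULT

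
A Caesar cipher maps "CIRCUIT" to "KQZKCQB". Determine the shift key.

Step 1: Compare first letters: C (position 2) -> K (position 10).
Step 2: Shift = (10 - 2) mod 26 = 8.
The shift value is 8.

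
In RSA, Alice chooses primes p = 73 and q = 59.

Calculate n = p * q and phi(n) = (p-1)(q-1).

Step 1: n = p * q = 73 * 59 = 4307.
Step 2: phi(n) = (p-1)(q-1) = 72 * 58 = 4176.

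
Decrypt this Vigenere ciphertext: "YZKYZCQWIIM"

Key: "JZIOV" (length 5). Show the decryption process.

Step 1: Key 'JZIOV' has length 5. Extended key: JZIOVJZIOVJ
Step 2: Decrypt each position:
  Y(24) - J(9) = 15 = P
  Z(25) - Z(25) = 0 = A
  K(10) - I(8) = 2 = C
  Y(24) - O(14) = 10 = K
  Z(25) - V(21) = 4 = E
  C(2) - J(9) = 19 = T
  Q(16) - Z(25) = 17 = R
  W(22) - I(8) = 14 = O
  I(8) - O(14) = 20 = U
  I(8) - V(21) = 13 = N
  M(12) - J(9) = 3 = D
Plaintext: PACKETROUND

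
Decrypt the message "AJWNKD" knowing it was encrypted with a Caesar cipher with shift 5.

Step 1: Reverse the shift by subtracting 5 from each letter position.
  A (position 0) -> position (0-5) mod 26 = 21 -> V
  J (position 9) -> position (9-5) mod 26 = 4 -> E
  W (position 22) -> position (22-5) mod 26 = 17 -> R
  N (position 13) -> position (13-5) mod 26 = 8 -> I
  K (position 10) -> position (10-5) mod 26 = 5 -> F
  D (position 3) -> position (3-5) mod 26 = 24 -> Y
Decrypted message: VERIFY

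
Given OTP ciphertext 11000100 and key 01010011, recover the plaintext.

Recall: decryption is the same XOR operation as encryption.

Step 1: XOR ciphertext with key:
  Ciphertext: 11000100
  Key:        01010011
  XOR:        10010111
Step 2: Plaintext = 10010111 = 151 in decimal.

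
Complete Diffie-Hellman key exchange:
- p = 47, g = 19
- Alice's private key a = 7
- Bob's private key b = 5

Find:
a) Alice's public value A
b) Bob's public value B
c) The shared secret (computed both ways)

Step 1: A = g^a mod p = 19^7 mod 47 = 30.
Step 2: B = g^b mod p = 19^5 mod 47 = 45.
Step 3: Alice computes s = B^a mod p = 45^7 mod 47 = 13.
Step 4: Bob computes s = A^b mod p = 30^5 mod 47 = 13.
Both sides agree: shared secret = 13.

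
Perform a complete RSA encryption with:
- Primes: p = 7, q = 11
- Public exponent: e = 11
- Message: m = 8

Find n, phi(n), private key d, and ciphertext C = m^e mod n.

Step 1: n = 7 * 11 = 77.
Step 2: phi(n) = (7-1)(11-1) = 6 * 10 = 60.
Step 3: Find d = 11^(-1) mod 60 = 11.
  Verify: 11 * 11 = 121 = 1 (mod 60).
Step 4: C = 8^11 mod 77 = 8.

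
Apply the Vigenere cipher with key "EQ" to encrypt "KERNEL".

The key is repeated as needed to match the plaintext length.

Step 1: Repeat key to match plaintext length:
  Plaintext: KERNEL
  Key:       EQEQEQ
Step 2: Encrypt each letter:
  K(10) + E(4) = (10+4) mod 26 = 14 = O
  E(4) + Q(16) = (4+16) mod 26 = 20 = U
  R(17) + E(4) = (17+4) mod 26 = 21 = V
  N(13) + Q(16) = (13+16) mod 26 = 3 = D
  E(4) + E(4) = (4+4) mod 26 = 8 = I
  L(11) + Q(16) = (11+16) mod 26 = 1 = B
Ciphertext: OUVDIB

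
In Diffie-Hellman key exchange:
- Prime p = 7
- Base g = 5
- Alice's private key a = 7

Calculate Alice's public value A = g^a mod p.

Step 1: A = g^a mod p = 5^7 mod 7.
  5^1 mod 7 = 5
  5^2 mod 7 = (5 * 5) mod 7 = 4
  5^3 mod 7 = (4 * 5) mod 7 = 6
  5^4 mod 7 = (6 * 5) mod 7 = 2
  5^5 mod 7 = (2 * 5) mod 7 = 3
  5^6 mod 7 = (3 * 5) mod 7 = 1
  5^7 mod 7 = (1 * 5) mod 7 = 5
Result: A = 5.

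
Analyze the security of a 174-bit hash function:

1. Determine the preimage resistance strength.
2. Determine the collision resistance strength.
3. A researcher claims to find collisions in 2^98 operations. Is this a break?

Step 1: Preimage resistance requires brute-force of 2^174 operations.
Step 2: Collision resistance (birthday bound) = 2^(174/2) = 2^87.
Step 3: The claimed attack costs 2^98 operations.
Step 4: Since 2^98 >= 2^87, the claimed attack is no faster than the generic birthday attack, so this does not break collision resistance.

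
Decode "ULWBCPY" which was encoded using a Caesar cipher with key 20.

Step 1: Reverse the shift by subtracting 20 from each letter position.
  U (position 20) -> position (20-20) mod 26 = 0 -> A
  L (position 11) -> position (11-20) mod 26 = 17 -> R
  W (position 22) -> position (22-20) mod 26 = 2 -> C
  B (position 1) -> position (1-20) mod 26 = 7 -> H
  C (position 2) -> position (2-20) mod 26 = 8 -> I
  P (position 15) -> position (15-20) mod 26 = 21 -> V
  Y (position 24) -> position (24-20) mod 26 = 4 -> E
Decrypted message: ARCHIVE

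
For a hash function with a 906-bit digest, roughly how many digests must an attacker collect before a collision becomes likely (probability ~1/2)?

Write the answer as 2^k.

Step 1: The birthday paradox gives collision probability ~50% after sqrt(2^n) = 2^(n/2) hashes.
Step 2: For 906-bit output: 2^(906/2) = 2^453.
Step 3: Approximately 2^453 hash computations needed.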